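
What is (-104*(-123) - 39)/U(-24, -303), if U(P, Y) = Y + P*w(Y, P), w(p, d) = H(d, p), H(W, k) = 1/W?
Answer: -12753/302 ≈ -42.228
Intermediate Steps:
w(p, d) = 1/d
U(P, Y) = 1 + Y (U(P, Y) = Y + P/P = Y + 1 = 1 + Y)
(-104*(-123) - 39)/U(-24, -303) = (-104*(-123) - 39)/(1 - 303) = (12792 - 39)/(-302) = 12753*(-1/302) = -12753/302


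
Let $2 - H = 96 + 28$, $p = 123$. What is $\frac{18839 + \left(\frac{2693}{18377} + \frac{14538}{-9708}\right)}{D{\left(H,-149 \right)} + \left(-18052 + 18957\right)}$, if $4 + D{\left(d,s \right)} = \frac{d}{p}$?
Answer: $\frac{68894562223011}{3291581984186} \approx 20.931$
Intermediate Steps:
$H = -122$ ($H = 2 - \left(96 + 28\right) = 2 - 124 = -122$)
$D{\left(d,s \right)} = -4 + \frac{d}{123}$
$\frac{18839 + \left(\frac{2693}{18377} + \frac{14538}{-9708}\right)}{D{\left(H,-149 \right)} + \left(-18052 + 18957\right)} = \frac{18839 + \left(\frac{2693}{18377} + \frac{14538}{-9708}\right)}{\left(-4 + \frac{1}{123} \left(-122\right)\right) + \left(-18052 + 18957\right)} = \frac{18839 + \left(2693 \cdot \frac{1}{18377} + 14538 \left(- \frac{1}{9708}\right)\right)}{\left(-4 - \frac{122}{123}\right) + 905} = \frac{18839 + \left(\frac{2693}{18377} - \frac{2423}{1618}\right)}{- \frac{614}{123} + 905} = \frac{18839 - \frac{40170197}{29733986}}{\frac{110701}{123}} = \frac{560118392057}{29733986} \cdot \frac{123}{110701} = \frac{68894562223011}{3291581984186}$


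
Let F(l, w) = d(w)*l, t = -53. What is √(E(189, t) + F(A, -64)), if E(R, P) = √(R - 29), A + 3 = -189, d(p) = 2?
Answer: 2*√(-96 + √10) ≈ 19.27*I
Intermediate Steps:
A = -192 (A = -3 - 189 = -192)
E(R, P) = √(-29 + R)
F(l, w) = 2*l
√(E(189, t) + F(A, -64)) = √(√(-29 + 189) + 2*(-192)) = √(√160 - 384) = √(4*√10 - 384) = √(-384 + 4*√10)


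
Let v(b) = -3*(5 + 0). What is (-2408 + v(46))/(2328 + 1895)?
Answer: -2423/4223 ≈ -0.57376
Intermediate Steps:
v(b) = -15 (v(b) = -3*5 = -15)
(-2408 + v(46))/(2328 + 1895) = (-2408 - 15)/(2328 + 1895) = -2423/4223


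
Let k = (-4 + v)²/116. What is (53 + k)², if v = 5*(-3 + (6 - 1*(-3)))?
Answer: 2910436/841 ≈ 3460.7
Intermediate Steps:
v = 30 (v = 5*(-3 + (6 + 3)) = 5*(-3 + 9) = 5*6 = 30)
k = 169/29 (k = (-4 + 30)²/116 = 26²*(1/116) = 676*(1/116) = 169/29 ≈ 5.8276)
(53 + k)² = (53 + 169/29)² = (1706/29)² = 2910436/841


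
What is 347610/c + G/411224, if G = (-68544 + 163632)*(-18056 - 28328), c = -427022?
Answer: -117721866444879/10975105933 ≈ -10726.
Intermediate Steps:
G = -4410561792 (G = 95088*(-46384) = -4410561792)
347610/c + G/411224 = 347610/(-427022) - 4410561792/411224 = 347610*(-1/427022) - 4410561792*1/411224 = -173805/213511 - 551320224/51403 = -117721866444879/10975105933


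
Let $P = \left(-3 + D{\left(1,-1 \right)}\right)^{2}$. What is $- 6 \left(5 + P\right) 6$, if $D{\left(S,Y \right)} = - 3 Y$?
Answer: $-180$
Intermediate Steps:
$P = 0$ ($P = \left(-3 - -3\right)^{2} = \left(-3 + 3\right)^{2} = 0^{2} = 0$)
$- 6 \left(5 + P\right) 6 = - 6 \left(5 + 0\right) 6 = \left(-6\right) 5 \cdot 6 = \left(-30\right) 6 = -180$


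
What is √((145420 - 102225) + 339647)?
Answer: 3*√42538 ≈ 618.74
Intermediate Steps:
√((145420 - 102225) + 339647) = √(43195 + 339647) = √382842 = 3*√42538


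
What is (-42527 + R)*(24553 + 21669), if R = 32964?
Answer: -442020986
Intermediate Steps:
(-42527 + R)*(24553 + 21669) = (-42527 + 32964)*(24553 + 21669) = -9563*46222 = -442020986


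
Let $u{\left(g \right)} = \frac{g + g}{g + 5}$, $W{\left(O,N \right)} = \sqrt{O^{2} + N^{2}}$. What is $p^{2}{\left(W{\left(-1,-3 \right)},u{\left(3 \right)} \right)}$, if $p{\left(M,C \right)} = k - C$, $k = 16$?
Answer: $\frac{3721}{16} \approx 232.56$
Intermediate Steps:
$W{\left(O,N \right)} = \sqrt{N^{2} + O^{2}}$
$u{\left(g \right)} = \frac{2 g}{5 + g}$
$p{\left(M,C \right)} = 16 - C$
$p^{2}{\left(W{\left(-1,-3 \right)},u{\left(3 \right)} \right)} = \left(16 - 2 \cdot 3 \frac{1}{5 + 3}\right)^{2} = \left(16 - 2 \cdot 3 \cdot \frac{1}{8}\right)^{2} = \left(16 - \frac{3}{4}\right)^{2} = \left(\frac{61}{4}\right)^{2} = \frac{3721}{16}$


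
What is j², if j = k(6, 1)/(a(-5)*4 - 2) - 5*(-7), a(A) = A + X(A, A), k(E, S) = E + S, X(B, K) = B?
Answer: 43681/36 ≈ 1213.4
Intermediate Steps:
a(A) = 2*A (a(A) = A + A = 2*A)
j = 209/6 (j = (6 + 1)/((2*(-5))*4 - 2) - 5*(-7) = 7/(-10*4 - 2) + 35 = 7/(-40 - 2) + 35 = 7/(-42) + 35 = 7*(-1/42) + 35 = -⅙ + 35 = 209/6 ≈ 34.833)
j² = (209/6)² = 43681/36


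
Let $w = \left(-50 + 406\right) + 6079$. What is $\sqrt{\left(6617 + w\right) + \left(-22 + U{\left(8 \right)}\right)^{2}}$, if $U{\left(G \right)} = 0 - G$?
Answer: $8 \sqrt{218} \approx 118.12$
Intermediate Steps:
$w = 6435$ ($w = 356 + 6079 = 6435$)
$U{\left(G \right)} = - G$
$\sqrt{\left(6617 + w\right) + \left(-22 + U{\left(8 \right)}\right)^{2}} = \sqrt{\left(6617 + 6435\right) + \left(-22 - 8\right)^{2}} = \sqrt{13052 + \left(-22 - 8\right)^{2}} = \sqrt{13052 + \left(-30\right)^{2}} = \sqrt{13052 + 900} = \sqrt{13952} = 8 \sqrt{218}$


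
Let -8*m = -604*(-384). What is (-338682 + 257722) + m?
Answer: -109952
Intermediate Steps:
m = -28992 (m = -(-151)*(-384)/2 = -⅛*231936 = -28992)
(-338682 + 257722) + m = (-338682 + 257722) - 28992 = -80960 - 28992 = -109952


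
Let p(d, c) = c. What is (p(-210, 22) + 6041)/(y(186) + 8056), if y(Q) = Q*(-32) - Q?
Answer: 6063/1918 ≈ 3.1611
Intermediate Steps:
y(Q) = -33*Q (y(Q) = -32*Q - Q = -33*Q)
(p(-210, 22) + 6041)/(y(186) + 8056) = (22 + 6041)/(-33*186 + 8056) = 6063/(-6138 + 8056) = 6063/1918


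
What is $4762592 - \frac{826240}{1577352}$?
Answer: $\frac{939035398768}{197169} \approx 4.7626 \cdot 10^{6}$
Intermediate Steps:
$4762592 - \frac{826240}{1577352} = 4762592 - \frac{103280}{197169} = \frac{939035398768}{197169}$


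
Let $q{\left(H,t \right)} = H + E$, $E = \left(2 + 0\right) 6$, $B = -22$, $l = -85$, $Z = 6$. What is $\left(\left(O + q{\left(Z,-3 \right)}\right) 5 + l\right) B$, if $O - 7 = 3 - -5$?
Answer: $-1760$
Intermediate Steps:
$E = 12$ ($E = 2 \cdot 6 = 12$)
$O = 15$ ($O = 7 + \left(3 - -5\right) = 7 + \left(3 + 5\right) = 7 + 8 = 15$)
$q{\left(H,t \right)} = 12 + H$ ($q{\left(H,t \right)} = H + 12 = 12 + H$)
$\left(\left(O + q{\left(Z,-3 \right)}\right) 5 + l\right) B = \left(\left(15 + \left(12 + 6\right)\right) 5 - 85\right) \left(-22\right) = \left(\left(15 + 18\right) 5 - 85\right) \left(-22\right) = \left(33 \cdot 5 - 85\right) \left(-22\right) = \left(165 - 85\right) \left(-22\right) = 80 \left(-22\right) = -1760$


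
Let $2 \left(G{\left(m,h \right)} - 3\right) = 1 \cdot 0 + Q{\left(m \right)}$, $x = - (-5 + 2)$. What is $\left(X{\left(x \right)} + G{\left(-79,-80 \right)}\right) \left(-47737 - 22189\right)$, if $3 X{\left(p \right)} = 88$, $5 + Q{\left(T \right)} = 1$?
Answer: $- \frac{6363266}{3} \approx -2.1211 \cdot 10^{6}$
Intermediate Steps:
$x = 3$ ($x = \left(-1\right) \left(-3\right) = 3$)
$Q{\left(T \right)} = -4$ ($Q{\left(T \right)} = -5 + 1 = -4$)
$X{\left(p \right)} = \frac{88}{3}$ ($X{\left(p \right)} = \frac{1}{3} \cdot 88 = \frac{88}{3}$)
$G{\left(m,h \right)} = 1$ ($G{\left(m,h \right)} = 3 + \frac{1 \cdot 0 - 4}{2} = 3 + \frac{0 - 4}{2} = 3 + \frac{1}{2} \left(-4\right) = 3 - 2 = 1$)
$\left(X{\left(x \right)} + G{\left(-79,-80 \right)}\right) \left(-47737 - 22189\right) = \left(\frac{88}{3} + 1\right) \left(-47737 - 22189\right) = \frac{91}{3} \left(-69926\right) = - \frac{6363266}{3}$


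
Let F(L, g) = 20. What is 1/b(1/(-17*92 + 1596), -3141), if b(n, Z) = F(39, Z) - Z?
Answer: 1/3161 ≈ 0.00031636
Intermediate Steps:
b(n, Z) = 20 - Z
1/b(1/(-17*92 + 1596), -3141) = 1/(20 - 1*(-3141)) = 1/(20 + 3141) = 1/3161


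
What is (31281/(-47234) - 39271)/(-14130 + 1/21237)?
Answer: 39393736568715/14173922464306 ≈ 2.7793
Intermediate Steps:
(31281/(-47234) - 39271)/(-14130 + 1/21237) = (31281*(-1/47234) - 39271)/(-14130 + 1/21237) = (-31281/47234 - 39271)/(-300078809/21237) = -1854957695/47234*(-21237/300078809) = 39393736568715/14173922464306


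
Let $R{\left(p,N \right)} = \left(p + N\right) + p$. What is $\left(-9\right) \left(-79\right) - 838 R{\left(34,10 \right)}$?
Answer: $-64653$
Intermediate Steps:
$R{\left(p,N \right)} = N + 2 p$ ($R{\left(p,N \right)} = \left(N + p\right) + p = N + 2 p$)
$\left(-9\right) \left(-79\right) - 838 R{\left(34,10 \right)} = \left(-9\right) \left(-79\right) - 838 \left(10 + 2 \cdot 34\right) = 711 - 838 \left(10 + 68\right) = 711 - 65364 = -64653$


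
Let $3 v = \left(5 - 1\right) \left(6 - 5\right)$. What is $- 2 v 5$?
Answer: $- \frac{40}{3} \approx -13.333$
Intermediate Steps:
$v = \frac{4}{3}$ ($v = \frac{\left(5 - 1\right) \left(6 - 5\right)}{3} = \frac{4 \cdot 1}{3} = \frac{1}{3} \cdot 4 = \frac{4}{3} \approx 1.3333$)
$- 2 v 5 = \left(-2\right) \frac{4}{3} \cdot 5 = \left(- \frac{8}{3}\right) 5 = - \frac{40}{3}$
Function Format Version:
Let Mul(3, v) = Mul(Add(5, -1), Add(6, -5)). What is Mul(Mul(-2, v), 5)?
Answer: Rational(-40, 3) ≈ -13.333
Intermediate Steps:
v = Rational(4, 3) (v = Mul(Rational(1, 3), Mul(Add(5, -1), Add(6, -5))) = Mul(Rational(1, 3), Mul(4, 1)) = Mul(Rational(1, 3), 4) = Rational(4, 3) ≈ 1.3333)
Mul(Mul(-2, v), 5) = Mul(Mul(-2, Rational(4, 3)), 5) = Mul(Rational(-8, 3), 5) = Rational(-40, 3)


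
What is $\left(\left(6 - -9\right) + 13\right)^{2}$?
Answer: $784$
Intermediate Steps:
$\left(\left(6 - -9\right) + 13\right)^{2} = \left(\left(6 + 9\right) + 13\right)^{2} = \left(15 + 13\right)^{2} = 28^{2} = 784$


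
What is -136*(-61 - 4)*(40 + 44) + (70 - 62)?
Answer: 742568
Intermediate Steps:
-136*(-61 - 4)*(40 + 44) + (70 - 62) = -(-8840)*84 + 8 = -136*(-5460) + 8 = 742560 + 8 = 742568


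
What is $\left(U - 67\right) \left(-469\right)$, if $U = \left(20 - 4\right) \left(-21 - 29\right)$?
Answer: $406623$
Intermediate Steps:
$U = -800$ ($U = 16 \left(-50\right) = -800$)
$\left(U - 67\right) \left(-469\right) = \left(-800 - 67\right) \left(-469\right) = \left(-867\right) \left(-469\right) = 406623$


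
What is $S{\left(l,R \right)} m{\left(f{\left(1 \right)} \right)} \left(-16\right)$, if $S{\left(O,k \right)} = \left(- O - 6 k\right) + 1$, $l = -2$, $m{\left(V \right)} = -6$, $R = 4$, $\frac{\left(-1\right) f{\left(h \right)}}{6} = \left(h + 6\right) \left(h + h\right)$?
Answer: $-2016$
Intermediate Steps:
$f{\left(h \right)} = - 12 h \left(6 + h\right)$ ($f{\left(h \right)} = - 6 \left(h + 6\right) \left(h + h\right) = - 6 \left(6 + h\right) 2 h = - 6 \cdot 2 h \left(6 + h\right) = - 12 h \left(6 + h\right)$)
$S{\left(O,k \right)} = 1 - O - 6 k$
$S{\left(l,R \right)} m{\left(f{\left(1 \right)} \right)} \left(-16\right) = \left(1 - -2 - 24\right) \left(-6\right) \left(-16\right) = \left(1 + 2 - 24\right) \left(-6\right) \left(-16\right) = \left(-21\right) \left(-6\right) \left(-16\right) = 126 \left(-16\right) = -2016$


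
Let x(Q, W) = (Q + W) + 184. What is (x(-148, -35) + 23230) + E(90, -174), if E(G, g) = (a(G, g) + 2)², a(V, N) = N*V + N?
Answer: 250675455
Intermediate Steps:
a(V, N) = N + N*V
E(G, g) = (2 + g*(1 + G))² (E(G, g) = (g*(1 + G) + 2)² = (2 + g*(1 + G))²)
x(Q, W) = 184 + Q + W
(x(-148, -35) + 23230) + E(90, -174) = ((184 - 148 - 35) + 23230) + (2 - 174*(1 + 90))² = (1 + 23230) + (2 - 174*91)² = 23231 + (2 - 15834)² = 23231 + (-15832)² = 23231 + 250652224 = 250675455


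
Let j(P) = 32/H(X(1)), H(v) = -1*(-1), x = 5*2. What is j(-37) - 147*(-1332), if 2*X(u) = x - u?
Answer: 195836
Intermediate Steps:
x = 10
X(u) = 5 - u/2 (X(u) = (10 - u)/2 = 5 - u/2)
H(v) = 1
j(P) = 32 (j(P) = 32/1 = 32*1 = 32)
j(-37) - 147*(-1332) = 32 - 147*(-1332) = 32 + 195804 = 195836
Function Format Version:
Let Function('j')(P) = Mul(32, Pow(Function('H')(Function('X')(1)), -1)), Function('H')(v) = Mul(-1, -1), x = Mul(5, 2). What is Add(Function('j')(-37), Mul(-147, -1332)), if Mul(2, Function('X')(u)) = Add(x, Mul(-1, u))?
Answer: 195836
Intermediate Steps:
x = 10
Function('X')(u) = Add(5, Mul(Rational(-1, 2), u)) (Function('X')(u) = Mul(Rational(1, 2), Add(10, Mul(-1, u))) = Add(5, Mul(Rational(-1, 2), u)))
Function('H')(v) = 1
Function('j')(P) = 32 (Function('j')(P) = Mul(32, Pow(1, -1)) = Mul(32, 1) = 32)
Add(Function('j')(-37), Mul(-147, -1332)) = Add(32, Mul(-147, -1332)) = Add(32, 195804) = 195836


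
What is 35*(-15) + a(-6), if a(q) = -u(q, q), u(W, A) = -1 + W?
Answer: -518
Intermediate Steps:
a(q) = 1 - q (a(q) = -(-1 + q) = 1 - q)
35*(-15) + a(-6) = 35*(-15) + (1 - 1*(-6)) = -525 + (1 + 6) = -525 + 7 = -518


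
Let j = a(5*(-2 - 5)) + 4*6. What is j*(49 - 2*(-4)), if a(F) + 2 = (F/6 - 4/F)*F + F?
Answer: 21337/2 ≈ 10669.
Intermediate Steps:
a(F) = -2 + F + F*(-4/F + F/6) (a(F) = -2 + ((F/6 - 4/F)*F + F) = -2 + ((-4/F + F/6)*F + F) = -2 + (F*(-4/F + F/6) + F) = -2 + (F + F*(-4/F + F/6)) = -2 + F + F*(-4/F + F/6))
j = 1123/6 (j = (-6 + 5*(-2 - 5) + (5*(-2 - 5))²/6) + 4*6 = (-6 + 5*(-7) + (5*(-7))²/6) + 24 = (-6 - 35 + (⅙)*(-35)²) + 24 = (-6 - 35 + (⅙)*1225) + 24 = (-6 - 35 + 1225/6) + 24 = 979/6 + 24 = 1123/6 ≈ 187.17)
j*(49 - 2*(-4)) = 1123*(49 - 2*(-4))/6 = 1123*(49 + 8)/6 = (1123/6)*57 = 21337/2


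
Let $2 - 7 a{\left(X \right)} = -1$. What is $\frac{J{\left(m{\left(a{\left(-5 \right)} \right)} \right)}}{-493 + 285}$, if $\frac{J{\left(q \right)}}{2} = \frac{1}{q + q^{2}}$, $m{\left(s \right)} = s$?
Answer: $- \frac{49}{3120} \approx -0.015705$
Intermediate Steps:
$a{\left(X \right)} = \frac{3}{7}$ ($a{\left(X \right)} = \frac{2}{7} - - \frac{1}{7} = \frac{2}{7} + \frac{1}{7} = \frac{3}{7}$)
$J{\left(q \right)} = \frac{2}{q + q^{2}}$
$\frac{J{\left(m{\left(a{\left(-5 \right)} \right)} \right)}}{-493 + 285} = \frac{2 \frac{1}{\frac{3}{7}} \frac{1}{1 + \frac{3}{7}}}{-493 + 285} = \frac{2 \cdot \frac{7}{3} \frac{1}{\frac{10}{7}}}{-208} = - \frac{2 \cdot \frac{7}{3} \cdot \frac{7}{10}}{208} = \left(- \frac{1}{208}\right) \frac{49}{15} = - \frac{49}{3120}$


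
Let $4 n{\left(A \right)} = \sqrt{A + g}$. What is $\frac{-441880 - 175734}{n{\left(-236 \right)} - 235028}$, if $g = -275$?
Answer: $\frac{2322505331072}{883810573055} + \frac{2470456 i \sqrt{511}}{883810573055} \approx 2.6278 + 6.3187 \cdot 10^{-5} i$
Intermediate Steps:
$n{\left(A \right)} = \frac{\sqrt{-275 + A}}{4}$ ($n{\left(A \right)} = \frac{\sqrt{A - 275}}{4} = \frac{\sqrt{-275 + A}}{4}$)
$\frac{-441880 - 175734}{n{\left(-236 \right)} - 235028} = \frac{-441880 - 175734}{\frac{\sqrt{-275 - 236}}{4} - 235028} = - \frac{617614}{\frac{\sqrt{-511}}{4} - 235028} = - \frac{617614}{\frac{i \sqrt{511}}{4} - 235028} = - \frac{617614}{-235028 + \frac{i \sqrt{511}}{4}}$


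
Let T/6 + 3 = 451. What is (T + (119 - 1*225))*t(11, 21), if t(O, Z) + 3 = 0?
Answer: -7746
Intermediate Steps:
t(O, Z) = -3 (t(O, Z) = -3 + 0 = -3)
T = 2688 (T = -18 + 6*451 = -18 + 2706 = 2688)
(T + (119 - 1*225))*t(11, 21) = (2688 + (119 - 1*225))*(-3) = (2688 + (119 - 225))*(-3) = (2688 - 106)*(-3) = 2582*(-3) = -7746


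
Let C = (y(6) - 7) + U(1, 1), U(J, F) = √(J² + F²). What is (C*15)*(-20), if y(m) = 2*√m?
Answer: 2100 - 600*√6 - 300*√2 ≈ 206.04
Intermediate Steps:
U(J, F) = √(F² + J²)
C = -7 + √2 + 2*√6 (C = (2*√6 - 7) + √(1² + 1²) = (-7 + 2*√6) + √(1 + 1) = (-7 + 2*√6) + √2 = -7 + √2 + 2*√6 ≈ -0.68681)
(C*15)*(-20) = ((-7 + √2 + 2*√6)*15)*(-20) = (-105 + 15*√2 + 30*√6)*(-20) = 2100 - 600*√6 - 300*√2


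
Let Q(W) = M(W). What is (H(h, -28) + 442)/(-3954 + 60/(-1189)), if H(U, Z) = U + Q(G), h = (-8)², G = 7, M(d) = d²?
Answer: -219965/1567122 ≈ -0.14036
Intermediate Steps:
Q(W) = W²
h = 64
H(U, Z) = 49 + U (H(U, Z) = U + 7² = U + 49 = 49 + U)
(H(h, -28) + 442)/(-3954 + 60/(-1189)) = ((49 + 64) + 442)/(-3954 + 60/(-1189)) = (113 + 442)/(-3954 + 60*(-1/1189)) = 555/(-3954 - 60/1189) = 555/(-4701366/1189) = 555*(-1189/4701366) = -219965/1567122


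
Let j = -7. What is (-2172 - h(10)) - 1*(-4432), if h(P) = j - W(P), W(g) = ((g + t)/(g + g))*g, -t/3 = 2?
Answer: 2269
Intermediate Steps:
t = -6 (t = -3*2 = -6)
W(g) = -3 + g/2 (W(g) = ((g - 6)/(g + g))*g = ((-6 + g)/((2*g)))*g = ((-6 + g)*(1/(2*g)))*g = ((-6 + g)/(2*g))*g = -3 + g/2)
h(P) = -4 - P/2 (h(P) = -7 - (-3 + P/2) = -7 + (3 - P/2) = -4 - P/2)
(-2172 - h(10)) - 1*(-4432) = (-2172 - (-4 - 1/2*10)) - 1*(-4432) = (-2172 - (-4 - 5)) + 4432 = (-2172 - 1*(-9)) + 4432 = (-2172 + 9) + 4432 = -2163 + 4432 = 2269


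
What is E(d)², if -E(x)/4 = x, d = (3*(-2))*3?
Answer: 5184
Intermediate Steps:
d = -18 (d = -6*3 = -18)
E(x) = -4*x
E(d)² = (-4*(-18))² = 72² = 5184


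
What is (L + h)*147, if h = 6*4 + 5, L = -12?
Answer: 2499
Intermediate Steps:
h = 29 (h = 24 + 5 = 29)
(L + h)*147 = (-12 + 29)*147 = 17*147 = 2499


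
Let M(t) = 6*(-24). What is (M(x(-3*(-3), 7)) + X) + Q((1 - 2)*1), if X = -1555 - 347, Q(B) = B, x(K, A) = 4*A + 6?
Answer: -2047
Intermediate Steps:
x(K, A) = 6 + 4*A
M(t) = -144
X = -1902
(M(x(-3*(-3), 7)) + X) + Q((1 - 2)*1) = (-144 - 1902) + (1 - 2)*1 = -2046 - 1*1 = -2046 - 1 = -2047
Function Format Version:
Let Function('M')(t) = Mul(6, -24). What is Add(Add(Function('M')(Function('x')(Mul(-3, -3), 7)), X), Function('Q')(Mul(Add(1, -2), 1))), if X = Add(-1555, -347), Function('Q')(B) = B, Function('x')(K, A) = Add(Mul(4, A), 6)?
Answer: -2047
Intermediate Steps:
Function('x')(K, A) = Add(6, Mul(4, A))
Function('M')(t) = -144
X = -1902
Add(Add(Function('M')(Function('x')(Mul(-3, -3), 7)), X), Function('Q')(Mul(Add(1, -2), 1))) = Add(Add(-144, -1902), Mul(Add(1, -2), 1)) = Add(-2046, Mul(-1, 1)) = Add(-2046, -1) = -2047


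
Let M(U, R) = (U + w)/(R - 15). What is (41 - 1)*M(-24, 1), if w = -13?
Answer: 740/7 ≈ 105.71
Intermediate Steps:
M(U, R) = (-13 + U)/(-15 + R) (M(U, R) = (U - 13)/(R - 15) = (-13 + U)/(-15 + R))
(41 - 1)*M(-24, 1) = (41 - 1)*((-13 - 24)/(-15 + 1)) = 40*(-37/(-14)) = 40*(-1/14*(-37)) = 40*(37/14) = 740/7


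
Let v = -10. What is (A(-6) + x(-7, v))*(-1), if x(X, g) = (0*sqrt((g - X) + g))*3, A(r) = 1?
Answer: -1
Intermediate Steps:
x(X, g) = 0 (x(X, g) = (0*sqrt(-X + 2*g))*3 = 0*3 = 0)
(A(-6) + x(-7, v))*(-1) = (1 + 0)*(-1) = 1*(-1) = -1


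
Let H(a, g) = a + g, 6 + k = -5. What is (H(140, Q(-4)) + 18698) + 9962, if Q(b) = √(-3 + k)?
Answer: 28800 + I*√14 ≈ 28800.0 + 3.7417*I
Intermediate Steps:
k = -11 (k = -6 - 5 = -11)
Q(b) = I*√14 (Q(b) = √(-3 - 11) = √(-14) = I*√14)
(H(140, Q(-4)) + 18698) + 9962 = ((140 + I*√14) + 18698) + 9962 = (18838 + I*√14) + 9962 = 28800 + I*√14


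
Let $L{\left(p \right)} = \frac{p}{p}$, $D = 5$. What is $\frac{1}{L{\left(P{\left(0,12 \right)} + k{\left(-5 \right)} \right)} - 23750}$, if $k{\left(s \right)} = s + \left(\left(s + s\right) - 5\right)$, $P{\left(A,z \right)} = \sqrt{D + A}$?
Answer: $- \frac{1}{23749} \approx -4.2107 \cdot 10^{-5}$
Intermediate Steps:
$P{\left(A,z \right)} = \sqrt{5 + A}$
$k{\left(s \right)} = -5 + 3 s$ ($k{\left(s \right)} = s + \left(2 s - 5\right) = s + \left(-5 + 2 s\right) = -5 + 3 s$)
$L{\left(p \right)} = 1$
$\frac{1}{L{\left(P{\left(0,12 \right)} + k{\left(-5 \right)} \right)} - 23750} = \frac{1}{1 - 23750} = \frac{1}{-23749} = - \frac{1}{23749}$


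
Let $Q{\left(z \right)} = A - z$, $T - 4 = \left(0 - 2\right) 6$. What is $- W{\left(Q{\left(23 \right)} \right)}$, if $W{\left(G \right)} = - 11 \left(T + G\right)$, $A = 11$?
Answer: $-220$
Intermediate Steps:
$T = -8$ ($T = 4 + \left(0 - 2\right) 6 = 4 - 12 = -8$)
$Q{\left(z \right)} = 11 - z$
$W{\left(G \right)} = 88 - 11 G$ ($W{\left(G \right)} = - 11 \left(-8 + G\right) = 88 - 11 G$)
$- W{\left(Q{\left(23 \right)} \right)} = - (88 - 11 \left(11 - 23\right)) = - (88 - -132) = - (88 + 132) = \left(-1\right) 220 = -220$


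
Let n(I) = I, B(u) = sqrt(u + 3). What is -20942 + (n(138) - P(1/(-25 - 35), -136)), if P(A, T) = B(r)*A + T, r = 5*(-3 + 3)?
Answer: -20668 + sqrt(3)/60 ≈ -20668.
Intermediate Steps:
r = 0 (r = 5*0 = 0)
B(u) = sqrt(3 + u)
P(A, T) = T + A*sqrt(3) (P(A, T) = sqrt(3 + 0)*A + T = sqrt(3)*A + T = A*sqrt(3) + T = T + A*sqrt(3))
-20942 + (n(138) - P(1/(-25 - 35), -136)) = -20942 + (138 - (-136 + sqrt(3)/(-25 - 35))) = -20942 + (138 - (-136 + sqrt(3)/(-60))) = -20942 + (138 - (-136 - sqrt(3)/60)) = -20942 + (138 + (136 + sqrt(3)/60)) = -20942 + (274 + sqrt(3)/60) = -20668 + sqrt(3)/60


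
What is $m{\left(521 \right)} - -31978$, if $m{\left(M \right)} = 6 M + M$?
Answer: $35625$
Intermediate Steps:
$m{\left(M \right)} = 7 M$
$m{\left(521 \right)} - -31978 = 7 \cdot 521 - -31978 = 3647 + 31978 = 35625$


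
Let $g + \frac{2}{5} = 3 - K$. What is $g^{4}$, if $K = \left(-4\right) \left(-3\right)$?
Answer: $\frac{4879681}{625} \approx 7807.5$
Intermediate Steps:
$K = 12$
$g = - \frac{47}{5}$ ($g = - \frac{2}{5} + \left(3 - 12\right) = - \frac{2}{5} - 9 = - \frac{47}{5} \approx -9.4$)
$g^{4} = \left(- \frac{47}{5}\right)^{4} = \frac{4879681}{625}$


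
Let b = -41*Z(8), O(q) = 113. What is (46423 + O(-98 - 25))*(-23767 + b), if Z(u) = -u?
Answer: -1090757304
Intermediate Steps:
b = 328 (b = -(-41)*8 = -41*(-8) = 328)
(46423 + O(-98 - 25))*(-23767 + b) = (46423 + 113)*(-23767 + 328) = 46536*(-23439) = -1090757304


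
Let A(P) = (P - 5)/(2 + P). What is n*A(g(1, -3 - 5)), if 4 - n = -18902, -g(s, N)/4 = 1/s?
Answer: 85077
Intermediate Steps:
g(s, N) = -4/s
A(P) = (-5 + P)/(2 + P)
n = 18906 (n = 4 - 1*(-18902) = 4 + 18902 = 18906)
n*A(g(1, -3 - 5)) = 18906*((-5 - 4/1)/(2 - 4/1)) = 18906*((-5 - 4*1)/(2 - 4*1)) = 18906*((-5 - 4)/(2 - 4)) = 18906*(-9/(-2)) = 18906*(-1/2*(-9)) = 18906*(9/2) = 85077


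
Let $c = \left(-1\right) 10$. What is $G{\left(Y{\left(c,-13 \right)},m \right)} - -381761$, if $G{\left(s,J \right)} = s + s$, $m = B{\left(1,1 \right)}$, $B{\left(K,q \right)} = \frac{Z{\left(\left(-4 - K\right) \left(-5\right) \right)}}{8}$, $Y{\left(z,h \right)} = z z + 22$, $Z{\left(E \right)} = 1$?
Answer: $382005$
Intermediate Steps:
$c = -10$
$Y{\left(z,h \right)} = 22 + z^{2}$ ($Y{\left(z,h \right)} = z^{2} + 22 = 22 + z^{2}$)
$B{\left(K,q \right)} = \frac{1}{8}$ ($B{\left(K,q \right)} = 1 \cdot \frac{1}{8} = \frac{1}{8}$)
$m = \frac{1}{8} \approx 0.125$
$G{\left(s,J \right)} = 2 s$
$G{\left(Y{\left(c,-13 \right)},m \right)} - -381761 = 2 \left(22 + \left(-10\right)^{2}\right) - -381761 = 2 \left(22 + 100\right) + 381761 = 2 \cdot 122 + 381761 = 244 + 381761 = 382005$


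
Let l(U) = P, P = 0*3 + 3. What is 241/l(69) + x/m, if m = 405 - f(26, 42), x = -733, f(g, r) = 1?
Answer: 95165/1212 ≈ 78.519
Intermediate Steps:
P = 3 (P = 0 + 3 = 3)
l(U) = 3
m = 404 (m = 405 - 1*1 = 405 - 1 = 404)
241/l(69) + x/m = 241/3 - 733/404 = 95165/1212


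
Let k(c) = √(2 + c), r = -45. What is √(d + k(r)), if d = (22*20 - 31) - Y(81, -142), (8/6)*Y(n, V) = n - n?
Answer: √(409 + I*√43) ≈ 20.224 + 0.1621*I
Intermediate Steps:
Y(n, V) = 0 (Y(n, V) = 3*(n - n)/4 = (¾)*0 = 0)
d = 409 (d = (22*20 - 31) - 1*0 = (440 - 31) + 0 = 409 + 0 = 409)
√(d + k(r)) = √(409 + √(2 - 45)) = √(409 + √(-43)) = √(409 + I*√43)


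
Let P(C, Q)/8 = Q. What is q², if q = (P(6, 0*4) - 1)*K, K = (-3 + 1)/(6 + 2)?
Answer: 1/16 ≈ 0.062500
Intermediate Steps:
P(C, Q) = 8*Q
K = -¼ (K = -2/8 = -2*⅛ = -¼ ≈ -0.25000)
q = ¼ (q = (8*(0*4) - 1)*(-¼) = (8*0 - 1)*(-¼) = (0 - 1)*(-¼) = -1*(-¼) = ¼ ≈ 0.25000)
q² = (¼)² = 1/16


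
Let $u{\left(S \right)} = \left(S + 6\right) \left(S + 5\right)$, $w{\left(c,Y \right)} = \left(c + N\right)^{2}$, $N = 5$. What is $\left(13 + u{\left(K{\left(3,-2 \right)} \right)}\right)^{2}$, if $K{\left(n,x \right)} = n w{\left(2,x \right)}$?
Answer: $541446361$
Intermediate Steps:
$w{\left(c,Y \right)} = \left(5 + c\right)^{2}$ ($w{\left(c,Y \right)} = \left(c + 5\right)^{2} = \left(5 + c\right)^{2}$)
$K{\left(n,x \right)} = 49 n$ ($K{\left(n,x \right)} = n \left(5 + 2\right)^{2} = n 7^{2} = n 49 = 49 n$)
$u{\left(S \right)} = \left(5 + S\right) \left(6 + S\right)$ ($u{\left(S \right)} = \left(6 + S\right) \left(5 + S\right) = \left(5 + S\right) \left(6 + S\right)$)
$\left(13 + u{\left(K{\left(3,-2 \right)} \right)}\right)^{2} = \left(13 + \left(30 + \left(49 \cdot 3\right)^{2} + 11 \cdot 49 \cdot 3\right)\right)^{2} = \left(13 + \left(30 + 147^{2} + 11 \cdot 147\right)\right)^{2} = \left(13 + \left(30 + 21609 + 1617\right)\right)^{2} = \left(13 + 23256\right)^{2} = 23269^{2} = 541446361$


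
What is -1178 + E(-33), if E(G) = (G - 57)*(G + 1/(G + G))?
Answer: 19727/11 ≈ 1793.4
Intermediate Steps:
E(G) = (-57 + G)*(G + 1/(2*G))
-1178 + E(-33) = -1178 + (1/2 + (-33)**2 - 57*(-33) - 57/2/(-33)) = -1178 + (1/2 + 1089 + 1881 - 57/2*(-1/33)) = -1178 + (1/2 + 1089 + 1881 + 19/22) = -1178 + 32685/11 = 19727/11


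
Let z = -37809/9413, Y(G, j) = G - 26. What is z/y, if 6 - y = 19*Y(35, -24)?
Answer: 12603/517715 ≈ 0.024344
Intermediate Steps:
Y(G, j) = -26 + G
z = -37809/9413 (z = -37809*1/9413 = -37809/9413 ≈ -4.0167)
y = -165 (y = 6 - 19*(-26 + 35) = 6 - 19*9 = 6 - 1*171 = 6 - 171 = -165)
z/y = -37809/9413/(-165) = -37809/9413*(-1/165) = 12603/517715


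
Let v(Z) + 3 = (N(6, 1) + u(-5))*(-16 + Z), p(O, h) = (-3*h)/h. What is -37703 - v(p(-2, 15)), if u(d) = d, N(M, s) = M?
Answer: -37681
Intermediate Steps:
p(O, h) = -3 (p(O, h) = (-3*h)/h = -3)
v(Z) = -19 + Z (v(Z) = -3 + (6 - 5)*(-16 + Z) = -3 + 1*(-16 + Z) = -3 + (-16 + Z) = -19 + Z)
-37703 - v(p(-2, 15)) = -37703 - (-19 - 3) = -37703 - 1*(-22) = -37703 + 22 = -37681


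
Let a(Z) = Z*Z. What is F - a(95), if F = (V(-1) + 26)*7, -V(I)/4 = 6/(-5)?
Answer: -44047/5 ≈ -8809.4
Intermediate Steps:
V(I) = 24/5 (V(I) = -24/(-5) = -24*(-1)/5 = -4*(-6/5) = 24/5)
a(Z) = Z**2
F = 1078/5 (F = (24/5 + 26)*7 = (154/5)*7 = 1078/5 ≈ 215.60)
F - a(95) = 1078/5 - 1*95**2 = 1078/5 - 1*9025 = 1078/5 - 9025 = -44047/5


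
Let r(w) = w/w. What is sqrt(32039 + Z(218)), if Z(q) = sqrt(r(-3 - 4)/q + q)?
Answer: sqrt(1522621436 + 1090*sqrt(414418))/218 ≈ 179.04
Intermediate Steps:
r(w) = 1
Z(q) = sqrt(q + 1/q) (Z(q) = sqrt(1/q + q) = sqrt(q + 1/q))
sqrt(32039 + Z(218)) = sqrt(32039 + sqrt(218 + 1/218)) = sqrt(32039 + sqrt(47525/218)) = sqrt(32039 + 5*sqrt(414418)/218)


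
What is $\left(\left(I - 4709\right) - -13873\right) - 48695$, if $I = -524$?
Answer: $-40055$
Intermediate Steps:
$\left(\left(I - 4709\right) - -13873\right) - 48695 = \left(\left(-524 - 4709\right) - -13873\right) - 48695 = \left(\left(-524 - 4709\right) + 13873\right) - 48695 = \left(-5233 + 13873\right) - 48695 = 8640 - 48695 = -40055$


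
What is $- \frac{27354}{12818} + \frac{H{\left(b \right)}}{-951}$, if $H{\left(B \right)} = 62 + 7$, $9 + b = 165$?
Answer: $- \frac{4483016}{2031653} \approx -2.2066$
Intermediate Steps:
$b = 156$ ($b = -9 + 165 = 156$)
$H{\left(B \right)} = 69$
$- \frac{27354}{12818} + \frac{H{\left(b \right)}}{-951} = - \frac{27354}{12818} + \frac{69}{-951} = \left(-27354\right) \frac{1}{12818} + 69 \left(- \frac{1}{951}\right) = - \frac{13677}{6409} - \frac{23}{317} = - \frac{4483016}{2031653}$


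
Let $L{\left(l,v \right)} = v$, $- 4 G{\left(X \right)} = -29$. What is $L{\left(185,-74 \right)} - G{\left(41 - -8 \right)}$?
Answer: $- \frac{325}{4} \approx -81.25$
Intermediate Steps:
$G{\left(X \right)} = \frac{29}{4}$ ($G{\left(X \right)} = \left(- \frac{1}{4}\right) \left(-29\right) = \frac{29}{4}$)
$L{\left(185,-74 \right)} - G{\left(41 - -8 \right)} = -74 - \frac{29}{4} = - \frac{325}{4}$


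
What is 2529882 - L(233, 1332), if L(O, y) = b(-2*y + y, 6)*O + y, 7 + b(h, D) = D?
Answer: 2528783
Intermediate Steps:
b(h, D) = -7 + D
L(O, y) = y - O (L(O, y) = (-7 + 6)*O + y = -O + y = y - O)
2529882 - L(233, 1332) = 2529882 - (1332 - 1*233) = 2529882 - (1332 - 233) = 2529882 - 1*1099 = 2529882 - 1099 = 2528783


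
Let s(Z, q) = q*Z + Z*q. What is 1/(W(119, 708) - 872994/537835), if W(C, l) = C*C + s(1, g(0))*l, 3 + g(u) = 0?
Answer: 537835/5330685361 ≈ 0.00010089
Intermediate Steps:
g(u) = -3 (g(u) = -3 + 0 = -3)
s(Z, q) = 2*Z*q (s(Z, q) = Z*q + Z*q = 2*Z*q)
W(C, l) = C² - 6*l (W(C, l) = C*C + (2*1*(-3))*l = C² - 6*l)
1/(W(119, 708) - 872994/537835) = 1/((119² - 6*708) - 872994/537835) = 1/((14161 - 4248) - 872994*1/537835) = 1/(9913 - 872994/537835) = 1/(5330685361/537835) = 537835/5330685361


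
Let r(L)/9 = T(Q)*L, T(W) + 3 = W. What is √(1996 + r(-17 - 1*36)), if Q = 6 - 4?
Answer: √2473 ≈ 49.729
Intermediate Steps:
Q = 2
T(W) = -3 + W
r(L) = -9*L (r(L) = 9*((-3 + 2)*L) = 9*(-L) = -9*L)
√(1996 + r(-17 - 1*36)) = √(1996 - 9*(-17 - 1*36)) = √(1996 - 9*(-17 - 36)) = √(1996 - 9*(-53)) = √(1996 + 477) = √2473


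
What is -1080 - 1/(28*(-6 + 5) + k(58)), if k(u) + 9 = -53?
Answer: -97199/90 ≈ -1080.0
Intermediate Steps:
k(u) = -62 (k(u) = -9 - 53 = -62)
-1080 - 1/(28*(-6 + 5) + k(58)) = -1080 - 1/(28*(-6 + 5) - 62) = -1080 - 1/(28*(-1) - 62) = -1080 - 1/(-28 - 62) = -1080 - 1/(-90) = -1080 - 1*(-1/90) = -1080 + 1/90 = -97199/90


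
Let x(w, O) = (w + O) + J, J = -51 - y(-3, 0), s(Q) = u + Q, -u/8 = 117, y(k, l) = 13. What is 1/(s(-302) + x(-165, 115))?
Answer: -1/1352 ≈ -0.00073965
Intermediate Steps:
u = -936 (u = -8*117 = -936)
s(Q) = -936 + Q
J = -64 (J = -51 - 1*13 = -51 - 13 = -64)
x(w, O) = -64 + O + w (x(w, O) = (w + O) - 64 = (O + w) - 64 = -64 + O + w)
1/(s(-302) + x(-165, 115)) = 1/((-936 - 302) + (-64 + 115 - 165)) = 1/(-1238 - 114) = 1/(-1352) = -1/1352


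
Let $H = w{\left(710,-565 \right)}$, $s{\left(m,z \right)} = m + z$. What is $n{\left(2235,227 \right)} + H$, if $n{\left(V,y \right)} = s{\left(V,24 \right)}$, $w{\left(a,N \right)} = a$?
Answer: $2969$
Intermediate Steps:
$n{\left(V,y \right)} = 24 + V$ ($n{\left(V,y \right)} = V + 24 = 24 + V$)
$H = 710$
$n{\left(2235,227 \right)} + H = \left(24 + 2235\right) + 710 = 2259 + 710 = 2969$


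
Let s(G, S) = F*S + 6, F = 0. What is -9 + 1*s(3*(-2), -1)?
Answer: -3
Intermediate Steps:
s(G, S) = 6 (s(G, S) = 0*S + 6 = 0 + 6 = 6)
-9 + 1*s(3*(-2), -1) = -9 + 1*6 = -9 + 6 = -3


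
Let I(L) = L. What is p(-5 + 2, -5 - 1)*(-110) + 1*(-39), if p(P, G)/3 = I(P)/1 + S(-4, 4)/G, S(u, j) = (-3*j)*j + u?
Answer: -1909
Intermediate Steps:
S(u, j) = u - 3*j² (S(u, j) = -3*j² + u = u - 3*j²)
p(P, G) = -156/G + 3*P (p(P, G) = 3*(P/1 + (-4 - 3*4²)/G) = 3*(P*1 + (-4 - 3*16)/G) = 3*(P + (-4 - 48)/G) = 3*(P - 52/G) = -156/G + 3*P)
p(-5 + 2, -5 - 1)*(-110) + 1*(-39) = (-156/(-5 - 1) + 3*(-5 + 2))*(-110) + 1*(-39) = (-156/(-6) + 3*(-3))*(-110) - 39 = (-156*(-⅙) - 9)*(-110) - 39 = (26 - 9)*(-110) - 39 = 17*(-110) - 39 = -1870 - 39 = -1909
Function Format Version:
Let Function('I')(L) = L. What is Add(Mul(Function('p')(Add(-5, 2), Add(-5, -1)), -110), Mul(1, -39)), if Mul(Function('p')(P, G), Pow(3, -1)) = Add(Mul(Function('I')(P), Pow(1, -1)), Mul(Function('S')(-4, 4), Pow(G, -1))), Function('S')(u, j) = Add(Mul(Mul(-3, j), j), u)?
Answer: -1909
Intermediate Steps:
Function('S')(u, j) = Add(u, Mul(-3, Pow(j, 2))) (Function('S')(u, j) = Add(Mul(-3, Pow(j, 2)), u) = Add(u, Mul(-3, Pow(j, 2))))
Function('p')(P, G) = Add(Mul(-156, Pow(G, -1)), Mul(3, P)) (Function('p')(P, G) = Mul(3, Add(Mul(P, Pow(1, -1)), Mul(Add(-4, Mul(-3, Pow(4, 2))), Pow(G, -1)))) = Mul(3, Add(Mul(P, 1), Mul(Add(-4, Mul(-3, 16)), Pow(G, -1)))) = Mul(3, Add(P, Mul(Add(-4, -48), Pow(G, -1)))) = Mul(3, Add(P, Mul(-52, Pow(G, -1)))) = Add(Mul(-156, Pow(G, -1)), Mul(3, P)))
Add(Mul(Function('p')(Add(-5, 2), Add(-5, -1)), -110), Mul(1, -39)) = Add(Mul(Add(Mul(-156, Pow(Add(-5, -1), -1)), Mul(3, Add(-5, 2))), -110), Mul(1, -39)) = Add(Mul(Add(Mul(-156, Pow(-6, -1)), Mul(3, -3)), -110), -39) = Add(Mul(Add(Mul(-156, Rational(-1, 6)), -9), -110), -39) = Add(Mul(Add(26, -9), -110), -39) = Add(Mul(17, -110), -39) = Add(-1870, -39) = -1909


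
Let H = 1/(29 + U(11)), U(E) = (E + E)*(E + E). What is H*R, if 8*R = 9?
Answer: 1/456 ≈ 0.0021930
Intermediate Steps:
R = 9/8 (R = (1/8)*9 = 9/8 ≈ 1.1250)
U(E) = 4*E**2 (U(E) = (2*E)*(2*E) = 4*E**2)
H = 1/513 (H = 1/(29 + 4*11**2) = 1/(29 + 4*121) = 1/(29 + 484) = 1/513 ≈ 0.0019493)
H*R = (1/513)*(9/8) = 1/456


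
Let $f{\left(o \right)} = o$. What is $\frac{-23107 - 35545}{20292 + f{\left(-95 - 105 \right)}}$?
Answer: $- \frac{14663}{5023} \approx -2.9192$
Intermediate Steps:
$\frac{-23107 - 35545}{20292 + f{\left(-95 - 105 \right)}} = \frac{-23107 - 35545}{20292 - 200} = - \frac{58652}{20292 - 200} = - \frac{58652}{20092} = \left(-58652\right) \frac{1}{20092} = - \frac{14663}{5023}$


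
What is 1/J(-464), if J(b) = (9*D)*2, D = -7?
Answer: -1/126 ≈ -0.0079365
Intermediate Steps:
J(b) = -126 (J(b) = (9*(-7))*2 = -63*2 = -126)
1/J(-464) = 1/(-126) = -1/126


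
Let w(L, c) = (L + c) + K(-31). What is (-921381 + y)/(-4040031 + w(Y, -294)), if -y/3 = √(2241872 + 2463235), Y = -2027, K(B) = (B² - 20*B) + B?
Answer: 307127/1346934 + √4705107/1346934 ≈ 0.22963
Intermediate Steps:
K(B) = B² - 19*B
w(L, c) = 1550 + L + c (w(L, c) = (L + c) - 31*(-19 - 31) = (L + c) - 31*(-50) = (L + c) + 1550 = 1550 + L + c)
y = -3*√4705107 (y = -3*√(2241872 + 2463235) = -3*√4705107 ≈ -6507.4)
(-921381 + y)/(-4040031 + w(Y, -294)) = (-921381 - 3*√4705107)/(-4040031 + (1550 - 2027 - 294)) = (-921381 - 3*√4705107)/(-4040031 - 771) = (-921381 - 3*√4705107)/(-4040802) = (-921381 - 3*√4705107)*(-1/4040802) = 307127/1346934 + √4705107/1346934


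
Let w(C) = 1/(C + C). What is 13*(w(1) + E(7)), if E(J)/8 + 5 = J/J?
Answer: -819/2 ≈ -409.50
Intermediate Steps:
E(J) = -32 (E(J) = -40 + 8*(J/J) = -40 + 8*1 = -40 + 8 = -32)
w(C) = 1/(2*C)
13*(w(1) + E(7)) = 13*((½)/1 - 32) = 13*((½)*1 - 32) = 13*(½ - 32) = 13*(-63/2) = -819/2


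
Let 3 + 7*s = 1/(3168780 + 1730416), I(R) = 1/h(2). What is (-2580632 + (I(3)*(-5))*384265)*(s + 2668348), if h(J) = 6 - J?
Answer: -1120426469245232775257/137177488 ≈ -8.1677e+12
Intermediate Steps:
I(R) = ¼ (I(R) = 1/(6 - 1*2) = 1/(6 - 2) = 1/4 = ¼)
s = -14697587/34294372 (s = -3/7 + 1/(7*(3168780 + 1730416)) = -3/7 + (⅐)/4899196 = -3/7 + (⅐)*(1/4899196) = -3/7 + 1/34294372 = -14697587/34294372 ≈ -0.42857)
(-2580632 + (I(3)*(-5))*384265)*(s + 2668348) = (-2580632 + ((¼)*(-5))*384265)*(-14697587/34294372 + 2668348) = (-2580632 - 5/4*384265)*(91509304239869/34294372) = (-2580632 - 1921325/4)*(91509304239869/34294372) = -12243853/4*91509304239869/34294372 = -1120426469245232775257/137177488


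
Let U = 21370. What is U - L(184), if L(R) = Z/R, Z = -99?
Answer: 3932179/184 ≈ 21371.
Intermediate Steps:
L(R) = -99/R
U - L(184) = 21370 - (-99)/184 = 21370 - 1*(-99/184) = 21370 + 99/184 = 3932179/184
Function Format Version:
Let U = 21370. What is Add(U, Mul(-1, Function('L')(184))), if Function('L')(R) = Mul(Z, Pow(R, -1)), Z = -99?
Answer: Rational(3932179, 184) ≈ 21371.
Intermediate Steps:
Function('L')(R) = Mul(-99, Pow(R, -1))
Add(U, Mul(-1, Function('L')(184))) = Add(21370, Mul(-1, Mul(-99, Pow(184, -1)))) = Add(21370, Mul(-1, Mul(-99, Rational(1, 184)))) = Add(21370, Mul(-1, Rational(-99, 184))) = Add(21370, Rational(99, 184)) = Rational(3932179, 184)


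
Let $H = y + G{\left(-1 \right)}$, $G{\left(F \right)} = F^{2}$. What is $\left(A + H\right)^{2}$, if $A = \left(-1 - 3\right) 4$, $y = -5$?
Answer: $400$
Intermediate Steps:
$H = -4$ ($H = -5 + \left(-1\right)^{2} = -5 + 1 = -4$)
$A = -16$ ($A = \left(-4\right) 4 = -16$)
$\left(A + H\right)^{2} = \left(-16 - 4\right)^{2} = \left(-20\right)^{2} = 400$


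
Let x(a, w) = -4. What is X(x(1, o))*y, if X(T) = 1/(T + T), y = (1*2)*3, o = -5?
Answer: -¾ ≈ -0.75000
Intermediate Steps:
y = 6 (y = 2*3 = 6)
X(T) = 1/(2*T)
X(x(1, o))*y = ((½)/(-4))*6 = ((½)*(-¼))*6 = -⅛*6 = -¾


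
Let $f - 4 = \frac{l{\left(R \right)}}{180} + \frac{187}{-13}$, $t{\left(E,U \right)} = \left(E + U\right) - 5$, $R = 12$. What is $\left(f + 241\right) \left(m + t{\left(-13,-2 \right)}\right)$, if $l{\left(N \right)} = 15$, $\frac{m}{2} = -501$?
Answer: $- \frac{18390379}{78} \approx -2.3577 \cdot 10^{5}$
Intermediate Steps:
$m = -1002$ ($m = 2 \left(-501\right) = -1002$)
$t{\left(E,U \right)} = -5 + E + U$ ($t{\left(E,U \right)} = \left(E + U\right) - 5 = -5 + E + U$)
$f = - \frac{1607}{156}$ ($f = 4 + \left(\frac{15}{180} + \frac{187}{-13}\right) = 4 + \left(15 \cdot \frac{1}{180} + 187 \left(- \frac{1}{13}\right)\right) = 4 + \left(\frac{1}{12} - \frac{187}{13}\right) = 4 - \frac{2231}{156} = - \frac{1607}{156} \approx -10.301$)
$\left(f + 241\right) \left(m + t{\left(-13,-2 \right)}\right) = \left(- \frac{1607}{156} + 241\right) \left(-1002 - 20\right) = \frac{35989 \left(-1002 - 20\right)}{156} = \frac{35989}{156} \left(-1022\right) = - \frac{18390379}{78}$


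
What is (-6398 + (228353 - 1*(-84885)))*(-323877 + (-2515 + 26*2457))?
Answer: -80548568400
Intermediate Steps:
(-6398 + (228353 - 1*(-84885)))*(-323877 + (-2515 + 26*2457)) = (-6398 + (228353 + 84885))*(-323877 + (-2515 + 63882)) = (-6398 + 313238)*(-323877 + 61367) = 306840*(-262510) = -80548568400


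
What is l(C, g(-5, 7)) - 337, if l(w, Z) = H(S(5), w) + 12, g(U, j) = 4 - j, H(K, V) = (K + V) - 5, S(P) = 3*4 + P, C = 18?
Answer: -295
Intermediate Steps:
S(P) = 12 + P
H(K, V) = -5 + K + V
l(w, Z) = 24 + w (l(w, Z) = (-5 + (12 + 5) + w) + 12 = (-5 + 17 + w) + 12 = (12 + w) + 12 = 24 + w)
l(C, g(-5, 7)) - 337 = (24 + 18) - 337 = 42 - 337 = -295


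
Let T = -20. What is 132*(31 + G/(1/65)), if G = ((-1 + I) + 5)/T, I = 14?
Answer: -3630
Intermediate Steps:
G = -9/10 (G = ((-1 + 14) + 5)/(-20) = (13 + 5)*(-1/20) = 18*(-1/20) = -9/10 ≈ -0.90000)
132*(31 + G/(1/65)) = 132*(31 - 9/(10*(1/65))) = 132*(31 - 9/(10*1/65)) = 132*(31 - 9/10*65) = 132*(31 - 117/2) = 132*(-55/2) = -3630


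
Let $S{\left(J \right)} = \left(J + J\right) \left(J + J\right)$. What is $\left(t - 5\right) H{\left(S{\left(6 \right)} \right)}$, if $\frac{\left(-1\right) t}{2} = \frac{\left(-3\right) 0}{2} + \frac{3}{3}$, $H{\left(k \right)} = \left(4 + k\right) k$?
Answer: $-149184$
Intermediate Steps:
$S{\left(J \right)} = 4 J^{2}$ ($S{\left(J \right)} = 2 J 2 J = 4 J^{2}$)
$H{\left(k \right)} = k \left(4 + k\right)$
$t = -2$ ($t = - 2 \left(\frac{\left(-3\right) 0}{2} + \frac{3}{3}\right) = - 2 \left(0 \cdot \frac{1}{2} + 3 \cdot \frac{1}{3}\right) = - 2 \left(0 + 1\right) = \left(-2\right) 1 = -2$)
$\left(t - 5\right) H{\left(S{\left(6 \right)} \right)} = \left(-2 - 5\right) 4 \cdot 6^{2} \left(4 + 4 \cdot 6^{2}\right) = - 7 \cdot 4 \cdot 36 \left(4 + 4 \cdot 36\right) = - 7 \cdot 144 \left(4 + 144\right) = - 7 \cdot 144 \cdot 148 = \left(-7\right) 21312 = -149184$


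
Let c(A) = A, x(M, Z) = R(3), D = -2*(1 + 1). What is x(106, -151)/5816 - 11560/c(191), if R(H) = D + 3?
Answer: -67233151/1110856 ≈ -60.524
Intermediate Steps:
D = -4 (D = -2*2 = -4)
R(H) = -1 (R(H) = -4 + 3 = -1)
x(M, Z) = -1
x(106, -151)/5816 - 11560/c(191) = -1/5816 - 11560/191 = -67233151/1110856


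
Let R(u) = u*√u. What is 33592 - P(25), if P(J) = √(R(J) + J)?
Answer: 33592 - 5*√6 ≈ 33580.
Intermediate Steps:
R(u) = u^(3/2)
P(J) = √(J + J^(3/2)) (P(J) = √(J^(3/2) + J) = √(J + J^(3/2)))
33592 - P(25) = 33592 - √(25 + 25^(3/2)) = 33592 - √(25 + 125) = 33592 - √150 = 33592 - 5*√6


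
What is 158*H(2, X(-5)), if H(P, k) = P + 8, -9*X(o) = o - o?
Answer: 1580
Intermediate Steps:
X(o) = 0 (X(o) = -(o - o)/9 = -⅑*0 = 0)
H(P, k) = 8 + P
158*H(2, X(-5)) = 158*(8 + 2) = 158*10 = 1580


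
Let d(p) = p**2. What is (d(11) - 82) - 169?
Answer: -130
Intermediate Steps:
(d(11) - 82) - 169 = (11**2 - 82) - 169 = (121 - 82) - 169 = 39 - 169 = -130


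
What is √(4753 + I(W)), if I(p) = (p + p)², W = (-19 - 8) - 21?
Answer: √13969 ≈ 118.19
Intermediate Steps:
W = -48 (W = -27 - 21 = -48)
I(p) = 4*p² (I(p) = (2*p)² = 4*p²)
√(4753 + I(W)) = √(4753 + 4*(-48)²) = √(4753 + 4*2304) = √(4753 + 9216) = √13969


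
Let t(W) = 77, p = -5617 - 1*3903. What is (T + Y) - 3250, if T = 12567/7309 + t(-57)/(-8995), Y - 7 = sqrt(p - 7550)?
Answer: -30442398599/9392065 + I*sqrt(17070) ≈ -3241.3 + 130.65*I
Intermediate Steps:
p = -9520 (p = -5617 - 3903 = -9520)
Y = 7 + I*sqrt(17070) (Y = 7 + sqrt(-9520 - 7550) = 7 + sqrt(-17070) = 7 + I*sqrt(17070) ≈ 7.0 + 130.65*I)
T = 16068196/9392065 (T = 12567/7309 + 77/(-8995) = 12567*(1/7309) + 77*(-1/8995) = 12567/7309 - 11/1285 = 16068196/9392065 ≈ 1.7108)
(T + Y) - 3250 = (16068196/9392065 + (7 + I*sqrt(17070))) - 3250 = (81812651/9392065 + I*sqrt(17070)) - 3250 = -30442398599/9392065 + I*sqrt(17070)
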